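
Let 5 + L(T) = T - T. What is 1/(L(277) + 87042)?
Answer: 1/87037 ≈ 1.1489e-5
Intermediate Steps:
L(T) = -5 (L(T) = -5 + (T - T) = -5 + 0 = -5)
1/(L(277) + 87042) = 1/(-5 + 87042) = 1/87037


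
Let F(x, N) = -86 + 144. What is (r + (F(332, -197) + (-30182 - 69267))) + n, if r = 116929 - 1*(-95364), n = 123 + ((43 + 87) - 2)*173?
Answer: 135169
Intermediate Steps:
n = 22267 (n = 123 + (130 - 2)*173 = 123 + 128*173 = 123 + 22144 = 22267)
F(x, N) = 58
r = 212293 (r = 116929 + 95364 = 212293)
(r + (F(332, -197) + (-30182 - 69267))) + n = (212293 + (58 + (-30182 - 69267))) + 22267 = (212293 + (58 - 99449)) + 22267 = (212293 - 99391) + 22267 = 112902 + 22267 = 135169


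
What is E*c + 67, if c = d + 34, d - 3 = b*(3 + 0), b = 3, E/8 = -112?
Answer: -41149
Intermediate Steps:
E = -896 (E = 8*(-112) = -896)
d = 12 (d = 3 + 3*(3 + 0) = 3 + 3*3 = 3 + 9 = 12)
c = 46 (c = 12 + 34 = 46)
E*c + 67 = -896*46 + 67 = -41216 + 67 = -41149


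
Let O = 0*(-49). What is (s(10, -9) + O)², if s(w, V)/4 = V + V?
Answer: 5184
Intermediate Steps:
s(w, V) = 8*V (s(w, V) = 4*(V + V) = 4*(2*V) = 8*V)
O = 0
(s(10, -9) + O)² = (8*(-9) + 0)² = (-72 + 0)² = (-72)² = 5184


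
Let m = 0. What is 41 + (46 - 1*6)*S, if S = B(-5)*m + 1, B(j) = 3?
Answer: 81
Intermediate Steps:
S = 1 (S = 3*0 + 1 = 0 + 1 = 1)
41 + (46 - 1*6)*S = 41 + (46 - 1*6)*1 = 41 + (46 - 6)*1 = 41 + 40*1 = 41 + 40 = 81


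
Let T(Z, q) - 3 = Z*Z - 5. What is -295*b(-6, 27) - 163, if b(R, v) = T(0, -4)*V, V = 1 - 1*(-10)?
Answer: 6327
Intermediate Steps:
V = 11 (V = 1 + 10 = 11)
T(Z, q) = -2 + Z**2 (T(Z, q) = 3 + (Z*Z - 5) = 3 + (Z**2 - 5) = 3 + (-5 + Z**2) = -2 + Z**2)
b(R, v) = -22 (b(R, v) = (-2 + 0**2)*11 = (-2 + 0)*11 = -2*11 = -22)
-295*b(-6, 27) - 163 = -295*(-22) - 163 = 6490 - 163 = 6327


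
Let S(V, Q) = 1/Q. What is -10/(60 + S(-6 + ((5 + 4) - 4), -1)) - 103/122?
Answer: -7297/7198 ≈ -1.0138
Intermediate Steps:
-10/(60 + S(-6 + ((5 + 4) - 4), -1)) - 103/122 = -10/(60 + 1/(-1)) - 103/122 = -10/(60 - 1) - 103*1/122 = -10/59 - 103/122 = -7297/7198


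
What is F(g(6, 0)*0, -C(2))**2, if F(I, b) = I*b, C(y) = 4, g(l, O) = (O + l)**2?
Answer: 0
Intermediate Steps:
F(g(6, 0)*0, -C(2))**2 = (((0 + 6)**2*0)*(-1*4))**2 = ((6**2*0)*(-4))**2 = ((36*0)*(-4))**2 = (0*(-4))**2 = 0**2 = 0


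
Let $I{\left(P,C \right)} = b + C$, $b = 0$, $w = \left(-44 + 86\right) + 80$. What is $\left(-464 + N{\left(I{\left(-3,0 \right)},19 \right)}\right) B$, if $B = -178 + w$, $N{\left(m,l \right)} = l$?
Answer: $24920$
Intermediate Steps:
$w = 122$ ($w = 42 + 80 = 122$)
$I{\left(P,C \right)} = C$ ($I{\left(P,C \right)} = 0 + C = C$)
$B = -56$ ($B = -178 + 122 = -56$)
$\left(-464 + N{\left(I{\left(-3,0 \right)},19 \right)}\right) B = \left(-464 + 19\right) \left(-56\right) = \left(-445\right) \left(-56\right) = 24920$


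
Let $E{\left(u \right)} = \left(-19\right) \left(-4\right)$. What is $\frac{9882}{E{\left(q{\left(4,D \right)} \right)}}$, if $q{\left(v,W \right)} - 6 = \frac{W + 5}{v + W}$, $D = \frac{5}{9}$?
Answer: $\frac{4941}{38} \approx 130.03$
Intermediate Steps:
$D = \frac{5}{9}$ ($D = 5 \cdot \frac{1}{9} = \frac{5}{9} \approx 0.55556$)
$q{\left(v,W \right)} = 6 + \frac{5 + W}{W + v}$ ($q{\left(v,W \right)} = 6 + \frac{W + 5}{v + W} = 6 + \frac{5 + W}{W + v}$)
$E{\left(u \right)} = 76$
$\frac{9882}{E{\left(q{\left(4,D \right)} \right)}} = \frac{9882}{76} = 9882 \cdot \frac{1}{76} = \frac{4941}{38}$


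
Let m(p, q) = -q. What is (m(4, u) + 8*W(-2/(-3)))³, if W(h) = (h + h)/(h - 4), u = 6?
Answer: -97336/125 ≈ -778.69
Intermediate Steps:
W(h) = 2*h/(-4 + h) (W(h) = (2*h)/(-4 + h) = 2*h/(-4 + h))
(m(4, u) + 8*W(-2/(-3)))³ = (-1*6 + 8*(2*(-2/(-3))/(-4 - 2/(-3))))³ = (-6 + 8*(2*(-2*(-⅓))/(-4 - 2*(-⅓))))³ = (-6 + 8*(2*(⅔)/(-4 + ⅔)))³ = (-6 + 8*(2*(⅔)/(-10/3)))³ = (-6 + 8*(2*(⅔)*(-3/10)))³ = (-6 + 8*(-⅖))³ = (-6 - 16/5)³ = (-46/5)³ = -97336/125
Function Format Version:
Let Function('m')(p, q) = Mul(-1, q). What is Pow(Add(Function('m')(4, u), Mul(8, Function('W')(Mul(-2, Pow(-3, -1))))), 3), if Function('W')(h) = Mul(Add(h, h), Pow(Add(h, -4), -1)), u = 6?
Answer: Rational(-97336, 125) ≈ -778.69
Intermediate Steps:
Function('W')(h) = Mul(2, h, Pow(Add(-4, h), -1)) (Function('W')(h) = Mul(Mul(2, h), Pow(Add(-4, h), -1)) = Mul(2, h, Pow(Add(-4, h), -1)))
Pow(Add(Function('m')(4, u), Mul(8, Function('W')(Mul(-2, Pow(-3, -1))))), 3) = Pow(Add(Mul(-1, 6), Mul(8, Mul(2, Mul(-2, Pow(-3, -1)), Pow(Add(-4, Mul(-2, Pow(-3, -1))), -1)))), 3) = Pow(Add(-6, Mul(8, Mul(2, Mul(-2, Rational(-1, 3)), Pow(Add(-4, Mul(-2, Rational(-1, 3))), -1)))), 3) = Pow(Add(-6, Mul(8, Mul(2, Rational(2, 3), Pow(Add(-4, Rational(2, 3)), -1)))), 3) = Pow(Add(-6, Mul(8, Mul(2, Rational(2, 3), Pow(Rational(-10, 3), -1)))), 3) = Pow(Add(-6, Mul(8, Mul(2, Rational(2, 3), Rational(-3, 10)))), 3) = Pow(Add(-6, Mul(8, Rational(-2, 5))), 3) = Pow(Add(-6, Rational(-16, 5)), 3) = Pow(Rational(-46, 5), 3) = Rational(-97336, 125)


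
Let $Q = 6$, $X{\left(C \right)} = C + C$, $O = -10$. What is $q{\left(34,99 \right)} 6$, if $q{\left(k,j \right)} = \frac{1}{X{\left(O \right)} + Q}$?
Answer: $- \frac{3}{7} \approx -0.42857$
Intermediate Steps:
$X{\left(C \right)} = 2 C$
$q{\left(k,j \right)} = - \frac{1}{14}$ ($q{\left(k,j \right)} = \frac{1}{2 \left(-10\right) + 6} = \frac{1}{-20 + 6} = \frac{1}{-14} = - \frac{1}{14}$)
$q{\left(34,99 \right)} 6 = \left(- \frac{1}{14}\right) 6 = - \frac{3}{7}$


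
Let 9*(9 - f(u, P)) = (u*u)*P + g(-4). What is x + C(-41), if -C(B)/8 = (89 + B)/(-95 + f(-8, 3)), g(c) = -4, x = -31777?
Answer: -15283009/481 ≈ -31773.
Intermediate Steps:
f(u, P) = 85/9 - P*u²/9 (f(u, P) = 9 - ((u*u)*P - 4)/9 = 9 - (u²*P - 4)/9 = 9 - (P*u² - 4)/9 = 9 - (-4 + P*u²)/9 = 9 + (4/9 - P*u²/9) = 85/9 - P*u²/9)
C(B) = 3204/481 + 36*B/481 (C(B) = -8*(89 + B)/(-95 + (85/9 - ⅑*3*(-8)²)) = -8*(89 + B)/(-95 + (85/9 - ⅑*3*64)) = -8*(89 + B)/(-95 + (85/9 - 64/3)) = -8*(89 + B)/(-95 - 107/9) = -8*(89 + B)/(-962/9) = -8*(89 + B)*(-9)/962 = -8*(-801/962 - 9*B/962) = 3204/481 + 36*B/481)
x + C(-41) = -31777 + (3204/481 + (36/481)*(-41)) = -31777 + (3204/481 - 1476/481) = -31777 + 1728/481 = -15283009/481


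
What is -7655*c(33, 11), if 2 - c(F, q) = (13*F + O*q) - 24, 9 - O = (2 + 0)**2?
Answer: 3505990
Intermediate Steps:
O = 5 (O = 9 - (2 + 0)**2 = 9 - 1*2**2 = 9 - 1*4 = 9 - 4 = 5)
c(F, q) = 26 - 13*F - 5*q (c(F, q) = 2 - ((13*F + 5*q) - 24) = 2 - ((5*q + 13*F) - 24) = 2 - (-24 + 5*q + 13*F) = 2 + (24 - 13*F - 5*q) = 26 - 13*F - 5*q)
-7655*c(33, 11) = -7655*(26 - 13*33 - 5*11) = -7655*(26 - 429 - 55) = -7655*(-458) = 3505990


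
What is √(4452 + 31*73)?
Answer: √6715 ≈ 81.945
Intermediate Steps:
√(4452 + 31*73) = √(4452 + 2263) = √6715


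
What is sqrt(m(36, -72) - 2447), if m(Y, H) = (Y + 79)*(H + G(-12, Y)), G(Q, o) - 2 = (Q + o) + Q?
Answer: 3*I*sqrt(1013) ≈ 95.483*I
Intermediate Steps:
G(Q, o) = 2 + o + 2*Q (G(Q, o) = 2 + ((Q + o) + Q) = 2 + (o + 2*Q) = 2 + o + 2*Q)
m(Y, H) = (79 + Y)*(-22 + H + Y) (m(Y, H) = (Y + 79)*(H + (2 + Y + 2*(-12))) = (79 + Y)*(H + (2 + Y - 24)) = (79 + Y)*(H + (-22 + Y)) = (79 + Y)*(-22 + H + Y))
sqrt(m(36, -72) - 2447) = sqrt((-1738 + 36**2 + 57*36 + 79*(-72) - 72*36) - 2447) = sqrt((-1738 + 1296 + 2052 - 5688 - 2592) - 2447) = sqrt(-6670 - 2447) = sqrt(-9117) = 3*I*sqrt(1013)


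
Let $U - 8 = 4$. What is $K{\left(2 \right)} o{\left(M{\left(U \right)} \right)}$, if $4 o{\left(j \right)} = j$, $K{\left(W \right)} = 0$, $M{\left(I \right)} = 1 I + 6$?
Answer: $0$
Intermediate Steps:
$U = 12$ ($U = 8 + 4 = 12$)
$M{\left(I \right)} = 6 + I$ ($M{\left(I \right)} = I + 6 = 6 + I$)
$o{\left(j \right)} = \frac{j}{4}$
$K{\left(2 \right)} o{\left(M{\left(U \right)} \right)} = 0 \frac{6 + 12}{4} = 0 \cdot \frac{1}{4} \cdot 18 = 0 \cdot \frac{9}{2} = 0$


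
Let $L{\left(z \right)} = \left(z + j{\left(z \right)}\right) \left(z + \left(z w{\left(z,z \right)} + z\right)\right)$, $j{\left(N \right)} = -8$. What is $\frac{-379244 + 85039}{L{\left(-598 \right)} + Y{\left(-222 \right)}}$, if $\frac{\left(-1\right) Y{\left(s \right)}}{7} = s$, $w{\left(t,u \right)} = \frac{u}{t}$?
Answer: $- \frac{10145}{37542} \approx -0.27023$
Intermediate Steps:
$L{\left(z \right)} = 3 z \left(-8 + z\right)$ ($L{\left(z \right)} = \left(z - 8\right) \left(z + \left(z \frac{z}{z} + z\right)\right) = \left(-8 + z\right) \left(z + \left(z 1 + z\right)\right) = \left(-8 + z\right) \left(z + \left(z + z\right)\right) = \left(-8 + z\right) \left(z + 2 z\right) = \left(-8 + z\right) 3 z = 3 z \left(-8 + z\right)$)
$Y{\left(s \right)} = - 7 s$
$\frac{-379244 + 85039}{L{\left(-598 \right)} + Y{\left(-222 \right)}} = \frac{-379244 + 85039}{3 \left(-598\right) \left(-8 - 598\right) - -1554} = - \frac{294205}{3 \left(-598\right) \left(-606\right) + 1554} = - \frac{294205}{1087164 + 1554} = - \frac{294205}{1088718} = \left(-294205\right) \frac{1}{1088718} = - \frac{10145}{37542}$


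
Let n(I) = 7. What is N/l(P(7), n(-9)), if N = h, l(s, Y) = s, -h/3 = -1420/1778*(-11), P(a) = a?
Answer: -23430/6223 ≈ -3.7651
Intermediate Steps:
h = -23430/889 (h = -3*(-1420/1778)*(-11) = -3*(-1420*1/1778)*(-11) = -(-2130)*(-11)/889 = -3*7810/889 = -23430/889 ≈ -26.355)
N = -23430/889 ≈ -26.355
N/l(P(7), n(-9)) = -23430/889/7 = -23430/889*⅐ = -23430/6223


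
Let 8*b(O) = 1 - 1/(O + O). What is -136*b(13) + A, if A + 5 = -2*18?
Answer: -1491/26 ≈ -57.346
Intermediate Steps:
A = -41 (A = -5 - 2*18 = -5 - 36 = -41)
b(O) = ⅛ - 1/(16*O) (b(O) = (1 - 1/(O + O))/8 = (1 - 1/(2*O))/8 = ⅛ - 1/(16*O))
-136*b(13) + A = -17*(-1 + 2*13)/(2*13) - 41 = -17*(-1 + 26)/(2*13) - 41 = -17*25/(2*13) - 41 = -136*25/208 - 41 = -425/26 - 41 = -1491/26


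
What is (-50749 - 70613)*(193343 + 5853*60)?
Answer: -66084400326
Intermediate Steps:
(-50749 - 70613)*(193343 + 5853*60) = -121362*(193343 + 351180) = -121362*544523 = -66084400326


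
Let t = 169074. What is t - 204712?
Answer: -35638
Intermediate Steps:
t - 204712 = 169074 - 204712 = -35638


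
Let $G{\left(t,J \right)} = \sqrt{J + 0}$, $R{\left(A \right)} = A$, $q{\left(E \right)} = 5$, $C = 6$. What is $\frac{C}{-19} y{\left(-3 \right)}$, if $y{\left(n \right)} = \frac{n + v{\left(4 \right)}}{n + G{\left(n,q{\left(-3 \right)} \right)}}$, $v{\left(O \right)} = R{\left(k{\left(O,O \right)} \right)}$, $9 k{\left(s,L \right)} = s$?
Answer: $- \frac{23}{38} - \frac{23 \sqrt{5}}{114} \approx -1.0564$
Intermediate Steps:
$k{\left(s,L \right)} = \frac{s}{9}$
$G{\left(t,J \right)} = \sqrt{J}$
$v{\left(O \right)} = \frac{O}{9}$
$y{\left(n \right)} = \frac{\frac{4}{9} + n}{n + \sqrt{5}}$ ($y{\left(n \right)} = \frac{n + \frac{1}{9} \cdot 4}{n + \sqrt{5}} = \frac{n + \frac{4}{9}}{n + \sqrt{5}} = \frac{\frac{4}{9} + n}{n + \sqrt{5}}$)
$\frac{C}{-19} y{\left(-3 \right)} = \frac{6}{-19} \frac{\frac{4}{9} - 3}{-3 + \sqrt{5}} = 6 \left(- \frac{1}{19}\right) \frac{1}{-3 + \sqrt{5}} \left(- \frac{23}{9}\right) = - \frac{6 \left(- \frac{23}{9 \left(-3 + \sqrt{5}\right)}\right)}{19} = \frac{46}{57 \left(-3 + \sqrt{5}\right)}$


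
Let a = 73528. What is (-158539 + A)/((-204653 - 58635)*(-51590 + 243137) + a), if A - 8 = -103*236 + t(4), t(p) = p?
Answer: 182835/50431953008 ≈ 3.6254e-6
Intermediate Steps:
A = -24296 (A = 8 + (-103*236 + 4) = 8 + (-24308 + 4) = 8 - 24304 = -24296)
(-158539 + A)/((-204653 - 58635)*(-51590 + 243137) + a) = (-158539 - 24296)/((-204653 - 58635)*(-51590 + 243137) + 73528) = -182835/(-263288*191547 + 73528) = -182835/(-50432026536 + 73528) = -182835/(-50431953008) = -182835*(-1/50431953008) = 182835/50431953008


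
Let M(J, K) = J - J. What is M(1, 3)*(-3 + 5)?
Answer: 0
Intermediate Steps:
M(J, K) = 0
M(1, 3)*(-3 + 5) = 0*(-3 + 5) = 0*2 = 0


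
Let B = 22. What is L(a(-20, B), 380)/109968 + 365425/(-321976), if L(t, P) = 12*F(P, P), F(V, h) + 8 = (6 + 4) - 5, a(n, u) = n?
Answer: -837430157/737647016 ≈ -1.1353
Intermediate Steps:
F(V, h) = -3 (F(V, h) = -8 + ((6 + 4) - 5) = -8 + (10 - 5) = -8 + 5 = -3)
L(t, P) = -36 (L(t, P) = 12*(-3) = -36)
L(a(-20, B), 380)/109968 + 365425/(-321976) = -36/109968 + 365425/(-321976) = -36*1/109968 + 365425*(-1/321976) = -3/9164 - 365425/321976 = -837430157/737647016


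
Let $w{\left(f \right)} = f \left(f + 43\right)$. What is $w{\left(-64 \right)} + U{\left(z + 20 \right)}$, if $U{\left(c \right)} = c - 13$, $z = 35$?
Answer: $1386$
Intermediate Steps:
$w{\left(f \right)} = f \left(43 + f\right)$
$U{\left(c \right)} = -13 + c$
$w{\left(-64 \right)} + U{\left(z + 20 \right)} = - 64 \left(43 - 64\right) + \left(-13 + \left(35 + 20\right)\right) = \left(-64\right) \left(-21\right) + \left(-13 + 55\right) = 1344 + 42 = 1386$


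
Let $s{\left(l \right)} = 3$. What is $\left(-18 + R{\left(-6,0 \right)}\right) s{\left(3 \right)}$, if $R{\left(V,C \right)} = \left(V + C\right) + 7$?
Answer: $-51$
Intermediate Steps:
$R{\left(V,C \right)} = 7 + C + V$ ($R{\left(V,C \right)} = \left(C + V\right) + 7 = 7 + C + V$)
$\left(-18 + R{\left(-6,0 \right)}\right) s{\left(3 \right)} = \left(-18 + \left(7 + 0 - 6\right)\right) 3 = \left(-18 + 1\right) 3 = \left(-17\right) 3 = -51$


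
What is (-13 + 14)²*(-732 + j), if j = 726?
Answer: -6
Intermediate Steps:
(-13 + 14)²*(-732 + j) = (-13 + 14)²*(-732 + 726) = 1²*(-6) = 1*(-6) = -6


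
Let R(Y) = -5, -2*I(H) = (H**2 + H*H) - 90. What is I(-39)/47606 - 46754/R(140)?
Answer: 1112881772/119015 ≈ 9350.8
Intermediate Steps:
I(H) = 45 - H**2 (I(H) = -((H**2 + H*H) - 90)/2 = -((H**2 + H**2) - 90)/2 = -(2*H**2 - 90)/2 = -(-90 + 2*H**2)/2 = 45 - H**2)
I(-39)/47606 - 46754/R(140) = (45 - 1*(-39)**2)/47606 - 46754/(-5) = (45 - 1*1521)*(1/47606) - 46754*(-1/5) = (45 - 1521)*(1/47606) + 46754/5 = -1476*1/47606 + 46754/5 = -738/23803 + 46754/5 = 1112881772/119015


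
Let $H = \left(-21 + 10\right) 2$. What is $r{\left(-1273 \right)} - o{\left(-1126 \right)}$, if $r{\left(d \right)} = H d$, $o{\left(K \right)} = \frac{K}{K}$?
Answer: $28005$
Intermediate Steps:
$H = -22$ ($H = \left(-11\right) 2 = -22$)
$o{\left(K \right)} = 1$
$r{\left(d \right)} = - 22 d$
$r{\left(-1273 \right)} - o{\left(-1126 \right)} = \left(-22\right) \left(-1273\right) - 1 = 28006 - 1 = 28005$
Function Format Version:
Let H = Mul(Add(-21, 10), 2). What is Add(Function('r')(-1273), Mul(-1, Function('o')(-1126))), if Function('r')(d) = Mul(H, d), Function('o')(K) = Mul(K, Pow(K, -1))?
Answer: 28005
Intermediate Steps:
H = -22 (H = Mul(-11, 2) = -22)
Function('o')(K) = 1
Function('r')(d) = Mul(-22, d)
Add(Function('r')(-1273), Mul(-1, Function('o')(-1126))) = Add(Mul(-22, -1273), Mul(-1, 1)) = Add(28006, -1) = 28005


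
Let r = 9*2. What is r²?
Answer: 324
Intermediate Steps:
r = 18
r² = 18² = 324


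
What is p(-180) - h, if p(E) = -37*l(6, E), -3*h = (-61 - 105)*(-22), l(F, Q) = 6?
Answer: 2986/3 ≈ 995.33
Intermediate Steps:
h = -3652/3 (h = -(-61 - 105)*(-22)/3 = -(-166)*(-22)/3 = -⅓*3652 = -3652/3 ≈ -1217.3)
p(E) = -222 (p(E) = -37*6 = -222)
p(-180) - h = -222 - 1*(-3652/3) = -222 + 3652/3 = 2986/3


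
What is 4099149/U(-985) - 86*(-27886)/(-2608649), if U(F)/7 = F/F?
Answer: 10693224152329/18260543 ≈ 5.8559e+5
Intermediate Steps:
U(F) = 7 (U(F) = 7*(F/F) = 7*1 = 7)
4099149/U(-985) - 86*(-27886)/(-2608649) = 4099149/7 - 86*(-27886)/(-2608649) = 4099149*(⅐) + 2398196*(-1/2608649) = 4099149/7 - 2398196/2608649 = 10693224152329/18260543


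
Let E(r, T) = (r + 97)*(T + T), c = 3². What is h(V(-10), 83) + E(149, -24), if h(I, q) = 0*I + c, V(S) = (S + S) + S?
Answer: -11799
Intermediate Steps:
c = 9
V(S) = 3*S (V(S) = 2*S + S = 3*S)
E(r, T) = 2*T*(97 + r) (E(r, T) = (97 + r)*(2*T) = 2*T*(97 + r))
h(I, q) = 9 (h(I, q) = 0*I + 9 = 0 + 9 = 9)
h(V(-10), 83) + E(149, -24) = 9 + 2*(-24)*(97 + 149) = 9 + 2*(-24)*246 = 9 - 11808 = -11799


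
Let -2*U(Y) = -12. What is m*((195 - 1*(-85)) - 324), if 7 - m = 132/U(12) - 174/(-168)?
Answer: 4939/7 ≈ 705.57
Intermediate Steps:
U(Y) = 6 (U(Y) = -1/2*(-12) = 6)
m = -449/28 (m = 7 - (132/6 - 174/(-168)) = 7 - (132*(1/6) - 174*(-1/168)) = 7 - (22 + 29/28) = 7 - 1*645/28 = 7 - 645/28 = -449/28 ≈ -16.036)
m*((195 - 1*(-85)) - 324) = -449*((195 - 1*(-85)) - 324)/28 = -449*((195 + 85) - 324)/28 = -449*(280 - 324)/28 = -449/28*(-44) = 4939/7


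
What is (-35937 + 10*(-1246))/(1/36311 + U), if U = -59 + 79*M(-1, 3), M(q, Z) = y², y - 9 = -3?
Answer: -1757343467/101126136 ≈ -17.378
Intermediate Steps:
y = 6 (y = 9 - 3 = 6)
M(q, Z) = 36 (M(q, Z) = 6² = 36)
U = 2785 (U = -59 + 79*36 = -59 + 2844 = 2785)
(-35937 + 10*(-1246))/(1/36311 + U) = (-35937 + 10*(-1246))/(1/36311 + 2785) = (-35937 - 12460)/(1/36311 + 2785) = -48397/101126136/36311 = -48397*36311/101126136 = -1757343467/101126136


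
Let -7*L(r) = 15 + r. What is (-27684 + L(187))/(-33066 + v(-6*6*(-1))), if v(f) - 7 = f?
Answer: 193990/231161 ≈ 0.83920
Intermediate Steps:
v(f) = 7 + f
L(r) = -15/7 - r/7 (L(r) = -(15 + r)/7 = -15/7 - r/7)
(-27684 + L(187))/(-33066 + v(-6*6*(-1))) = (-27684 + (-15/7 - ⅐*187))/(-33066 + (7 - 6*6*(-1))) = (-27684 + (-15/7 - 187/7))/(-33066 + (7 - 36*(-1))) = (-27684 - 202/7)/(-33066 + (7 + 36)) = -193990/(7*(-33066 + 43)) = -193990/7/(-33023) = -193990/7*(-1/33023) = 193990/231161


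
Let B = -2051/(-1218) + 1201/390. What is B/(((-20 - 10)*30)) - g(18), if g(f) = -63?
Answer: 35623507/565500 ≈ 62.995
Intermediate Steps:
B = 8979/1885 (B = -2051*(-1/1218) + 1201*(1/390) = 293/174 + 1201/390 = 8979/1885 ≈ 4.7634)
B/(((-20 - 10)*30)) - g(18) = 8979/(1885*(((-20 - 10)*30))) - 1*(-63) = 8979/(1885*((-30*30))) + 63 = (8979/1885)/(-900) + 63 = (8979/1885)*(-1/900) + 63 = -2993/565500 + 63 = 35623507/565500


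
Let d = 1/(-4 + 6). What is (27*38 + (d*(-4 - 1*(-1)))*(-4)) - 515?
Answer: 517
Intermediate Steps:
d = 1/2 ≈ 0.50000
(27*38 + (d*(-4 - 1*(-1)))*(-4)) - 515 = (27*38 + ((-4 - 1*(-1))/2)*(-4)) - 515 = (1026 + ((-4 + 1)/2)*(-4)) - 515 = (1026 + ((1/2)*(-3))*(-4)) - 515 = (1026 - 3/2*(-4)) - 515 = (1026 + 6) - 515 = 1032 - 515 = 517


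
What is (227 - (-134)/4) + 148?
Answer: 817/2 ≈ 408.50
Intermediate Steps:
(227 - (-134)/4) + 148 = (227 - 1*(-67/2)) + 148 = (227 + 67/2) + 148 = 521/2 + 148 = 817/2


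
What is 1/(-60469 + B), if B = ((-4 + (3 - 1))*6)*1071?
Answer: -1/73321 ≈ -1.3639e-5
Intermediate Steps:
B = -12852 (B = ((-4 + 2)*6)*1071 = -2*6*1071 = -12*1071 = -12852)
1/(-60469 + B) = 1/(-60469 - 12852) = 1/(-73321) = -1/73321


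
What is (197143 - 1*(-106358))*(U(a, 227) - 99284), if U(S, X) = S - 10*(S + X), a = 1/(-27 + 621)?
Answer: -61643490305/2 ≈ -3.0822e+10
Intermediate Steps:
a = 1/594 ≈ 0.0016835
U(S, X) = -10*X - 9*S (U(S, X) = S + (-10*S - 10*X) = -10*X - 9*S)
(197143 - 1*(-106358))*(U(a, 227) - 99284) = (197143 - 1*(-106358))*((-10*227 - 9*1/594) - 99284) = (197143 + 106358)*((-2270 - 1/66) - 99284) = 303501*(-149821/66 - 99284) = 303501*(-6702565/66) = -61643490305/2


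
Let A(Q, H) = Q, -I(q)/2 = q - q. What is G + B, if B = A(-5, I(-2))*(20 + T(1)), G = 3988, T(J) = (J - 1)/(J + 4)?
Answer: 3888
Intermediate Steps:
I(q) = 0 (I(q) = -2*(q - q) = -2*0 = 0)
T(J) = (-1 + J)/(4 + J)
B = -100 (B = -5*(20 + (-1 + 1)/(4 + 1)) = -5*(20 + 0/5) = -5*(20 + (1/5)*0) = -5*(20 + 0) = -5*20 = -100)
G + B = 3988 - 100 = 3888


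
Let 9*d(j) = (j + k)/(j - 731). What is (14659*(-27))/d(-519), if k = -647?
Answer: -2226335625/583 ≈ -3.8188e+6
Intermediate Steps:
d(j) = (-647 + j)/(9*(-731 + j)) (d(j) = ((j - 647)/(j - 731))/9 = ((-647 + j)/(-731 + j))/9 = (-647 + j)/(9*(-731 + j)))
(14659*(-27))/d(-519) = (14659*(-27))/(((-647 - 519)/(9*(-731 - 519)))) = -395793/((⅑)*(-1166)/(-1250)) = -395793/((⅑)*(-1/1250)*(-1166)) = -395793/583/5625 = -395793*5625/583 = -2226335625/583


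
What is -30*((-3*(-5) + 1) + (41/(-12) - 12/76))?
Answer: -14165/38 ≈ -372.76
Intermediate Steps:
-30*((-3*(-5) + 1) + (41/(-12) - 12/76)) = -30*((15 + 1) + (41*(-1/12) - 12*1/76)) = -30*(16 + (-41/12 - 3/19)) = -30*(16 - 815/228) = -30*2833/228 = -14165/38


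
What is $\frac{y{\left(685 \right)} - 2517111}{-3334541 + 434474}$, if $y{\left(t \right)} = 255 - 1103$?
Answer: $\frac{2517959}{2900067} \approx 0.86824$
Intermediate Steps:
$y{\left(t \right)} = -848$ ($y{\left(t \right)} = 255 - 1103 = -848$)
$\frac{y{\left(685 \right)} - 2517111}{-3334541 + 434474} = \frac{-848 - 2517111}{-3334541 + 434474} = - \frac{2517959}{-2900067} = \left(-2517959\right) \left(- \frac{1}{2900067}\right) = \frac{2517959}{2900067}$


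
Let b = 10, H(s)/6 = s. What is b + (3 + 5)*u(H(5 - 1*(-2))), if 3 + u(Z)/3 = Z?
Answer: 946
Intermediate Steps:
H(s) = 6*s
u(Z) = -9 + 3*Z
b + (3 + 5)*u(H(5 - 1*(-2))) = 10 + (3 + 5)*(-9 + 3*(6*(5 - 1*(-2)))) = 10 + 8*(-9 + 3*(6*(5 + 2))) = 10 + 8*(-9 + 3*(6*7)) = 10 + 8*(-9 + 3*42) = 10 + 8*(-9 + 126) = 10 + 8*117 = 10 + 936 = 946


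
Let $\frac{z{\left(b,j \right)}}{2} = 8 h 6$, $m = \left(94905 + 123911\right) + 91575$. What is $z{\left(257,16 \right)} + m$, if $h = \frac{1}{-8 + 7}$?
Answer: $310295$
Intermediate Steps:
$h = -1$ ($h = \frac{1}{-1} = -1$)
$m = 310391$ ($m = 218816 + 91575 = 310391$)
$z{\left(b,j \right)} = -96$ ($z{\left(b,j \right)} = 2 \cdot 8 \left(-1\right) 6 = 2 \left(\left(-8\right) 6\right) = 2 \left(-48\right) = -96$)
$z{\left(257,16 \right)} + m = -96 + 310391 = 310295$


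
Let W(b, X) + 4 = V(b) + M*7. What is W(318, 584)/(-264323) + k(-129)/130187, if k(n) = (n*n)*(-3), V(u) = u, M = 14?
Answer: -13249434173/34411418401 ≈ -0.38503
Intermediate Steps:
W(b, X) = 94 + b (W(b, X) = -4 + (b + 14*7) = -4 + (b + 98) = -4 + (98 + b) = 94 + b)
k(n) = -3*n² (k(n) = n²*(-3) = -3*n²)
W(318, 584)/(-264323) + k(-129)/130187 = (94 + 318)/(-264323) - 3*(-129)²/130187 = 412*(-1/264323) - 3*16641*(1/130187) = -412/264323 - 49923*1/130187 = -412/264323 - 49923/130187 = -13249434173/34411418401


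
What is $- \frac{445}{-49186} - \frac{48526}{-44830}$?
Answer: $\frac{1203374593}{1102504190} \approx 1.0915$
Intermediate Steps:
$- \frac{445}{-49186} - \frac{48526}{-44830} = \left(-445\right) \left(- \frac{1}{49186}\right) - - \frac{24263}{22415} = \frac{445}{49186} + \frac{24263}{22415} = \frac{1203374593}{1102504190}$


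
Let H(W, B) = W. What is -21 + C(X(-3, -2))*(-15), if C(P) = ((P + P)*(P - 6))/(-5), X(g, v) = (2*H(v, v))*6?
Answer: 4299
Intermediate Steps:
X(g, v) = 12*v (X(g, v) = (2*v)*6 = 12*v)
C(P) = -2*P*(-6 + P)/5 (C(P) = ((2*P)*(-6 + P))*(-⅕) = (2*P*(-6 + P))*(-⅕) = -2*P*(-6 + P)/5)
-21 + C(X(-3, -2))*(-15) = -21 + (2*(12*(-2))*(6 - 12*(-2))/5)*(-15) = -21 + ((⅖)*(-24)*(6 - 1*(-24)))*(-15) = -21 + ((⅖)*(-24)*(6 + 24))*(-15) = -21 + ((⅖)*(-24)*30)*(-15) = -21 - 288*(-15) = -21 + 4320 = 4299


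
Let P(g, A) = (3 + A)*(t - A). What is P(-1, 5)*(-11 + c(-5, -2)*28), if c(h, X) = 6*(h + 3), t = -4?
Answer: 24984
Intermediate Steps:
c(h, X) = 18 + 6*h (c(h, X) = 6*(3 + h) = 18 + 6*h)
P(g, A) = (-4 - A)*(3 + A) (P(g, A) = (3 + A)*(-4 - A) = (-4 - A)*(3 + A))
P(-1, 5)*(-11 + c(-5, -2)*28) = (-12 - 1*5**2 - 7*5)*(-11 + (18 + 6*(-5))*28) = (-12 - 1*25 - 35)*(-11 + (18 - 30)*28) = (-12 - 25 - 35)*(-11 - 12*28) = -72*(-11 - 336) = -72*(-347) = 24984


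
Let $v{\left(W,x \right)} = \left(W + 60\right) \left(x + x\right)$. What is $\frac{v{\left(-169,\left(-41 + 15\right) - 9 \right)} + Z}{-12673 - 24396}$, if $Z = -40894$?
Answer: $\frac{33264}{37069} \approx 0.89735$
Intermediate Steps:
$v{\left(W,x \right)} = 2 x \left(60 + W\right)$ ($v{\left(W,x \right)} = \left(60 + W\right) 2 x = 2 x \left(60 + W\right)$)
$\frac{v{\left(-169,\left(-41 + 15\right) - 9 \right)} + Z}{-12673 - 24396} = \frac{2 \left(\left(-41 + 15\right) - 9\right) \left(60 - 169\right) - 40894}{-12673 - 24396} = \frac{2 \left(-26 - 9\right) \left(-109\right) - 40894}{-37069} = \left(2 \left(-35\right) \left(-109\right) - 40894\right) \left(- \frac{1}{37069}\right) = \left(7630 - 40894\right) \left(- \frac{1}{37069}\right) = \left(-33264\right) \left(- \frac{1}{37069}\right) = \frac{33264}{37069}$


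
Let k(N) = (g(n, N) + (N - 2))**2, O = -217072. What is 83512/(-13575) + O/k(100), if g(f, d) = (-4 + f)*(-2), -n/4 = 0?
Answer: -971273308/38132175 ≈ -25.471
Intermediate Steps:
n = 0 (n = -4*0 = 0)
g(f, d) = 8 - 2*f
k(N) = (6 + N)**2 (k(N) = ((8 - 2*0) + (N - 2))**2 = ((8 + 0) + (-2 + N))**2 = (8 + (-2 + N))**2 = (6 + N)**2)
83512/(-13575) + O/k(100) = 83512/(-13575) - 217072/(6 + 100)**2 = 83512*(-1/13575) - 217072/(106**2) = -83512/13575 - 217072/11236 = -83512/13575 - 217072*1/11236 = -83512/13575 - 54268/2809 = -971273308/38132175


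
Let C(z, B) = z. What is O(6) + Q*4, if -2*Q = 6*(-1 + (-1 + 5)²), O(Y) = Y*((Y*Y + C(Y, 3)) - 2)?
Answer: 60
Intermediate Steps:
O(Y) = Y*(-2 + Y + Y²) (O(Y) = Y*((Y*Y + Y) - 2) = Y*((Y² + Y) - 2) = Y*((Y + Y²) - 2) = Y*(-2 + Y + Y²))
Q = -45 (Q = -3*(-1 + (-1 + 5)²) = -3*(-1 + 4²) = -3*(-1 + 16) = -3*15 = -½*90 = -45)
O(6) + Q*4 = 6*(-2 + 6 + 6²) - 45*4 = 6*(-2 + 6 + 36) - 180 = 6*40 - 180 = 240 - 180 = 60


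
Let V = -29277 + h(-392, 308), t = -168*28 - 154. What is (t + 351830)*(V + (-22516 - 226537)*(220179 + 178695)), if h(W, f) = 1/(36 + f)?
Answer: -2964288809629468865/86 ≈ -3.4468e+16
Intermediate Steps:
t = -4858 (t = -4704 - 154 = -4858)
V = -10071287/344 (V = -29277 + 1/(36 + 308) = -29277 + 1/344 = -10071287/344 ≈ -29277.)
(t + 351830)*(V + (-22516 - 226537)*(220179 + 178695)) = (-4858 + 351830)*(-10071287/344 + (-22516 - 226537)*(220179 + 178695)) = 346972*(-10071287/344 - 249053*398874) = 346972*(-10071287/344 - 99340766322) = 346972*(-34173233686055/344) = -2964288809629468865/86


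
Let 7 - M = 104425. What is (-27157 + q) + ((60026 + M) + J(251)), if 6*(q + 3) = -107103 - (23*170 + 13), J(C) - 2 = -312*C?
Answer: -505099/3 ≈ -1.6837e+5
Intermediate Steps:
M = -104418 (M = 7 - 1*104425 = 7 - 104425 = -104418)
J(C) = 2 - 312*C
q = -55522/3 (q = -3 + (-107103 - (23*170 + 13))/6 = -3 + (-107103 - (3910 + 13))/6 = -3 + (-107103 - 1*3923)/6 = -3 + (-107103 - 3923)/6 = -3 + (1/6)*(-111026) = -3 - 55513/3 = -55522/3 ≈ -18507.)
(-27157 + q) + ((60026 + M) + J(251)) = (-27157 - 55522/3) + ((60026 - 104418) + (2 - 312*251)) = -136993/3 + (-44392 + (2 - 78312)) = -136993/3 + (-44392 - 78310) = -136993/3 - 122702 = -505099/3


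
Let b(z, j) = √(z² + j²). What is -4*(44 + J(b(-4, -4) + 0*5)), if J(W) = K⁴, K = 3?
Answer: -500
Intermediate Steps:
b(z, j) = √(j² + z²)
J(W) = 81 (J(W) = 3⁴ = 81)
-4*(44 + J(b(-4, -4) + 0*5)) = -4*(44 + 81) = -4*125 = -500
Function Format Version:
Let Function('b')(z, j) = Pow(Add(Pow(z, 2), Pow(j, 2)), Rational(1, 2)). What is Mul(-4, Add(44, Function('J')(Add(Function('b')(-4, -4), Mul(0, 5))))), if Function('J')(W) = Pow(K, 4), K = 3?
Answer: -500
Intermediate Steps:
Function('b')(z, j) = Pow(Add(Pow(j, 2), Pow(z, 2)), Rational(1, 2))
Function('J')(W) = 81 (Function('J')(W) = Pow(3, 4) = 81)
Mul(-4, Add(44, Function('J')(Add(Function('b')(-4, -4), Mul(0, 5))))) = Mul(-4, Add(44, 81)) = Mul(-4, 125) = -500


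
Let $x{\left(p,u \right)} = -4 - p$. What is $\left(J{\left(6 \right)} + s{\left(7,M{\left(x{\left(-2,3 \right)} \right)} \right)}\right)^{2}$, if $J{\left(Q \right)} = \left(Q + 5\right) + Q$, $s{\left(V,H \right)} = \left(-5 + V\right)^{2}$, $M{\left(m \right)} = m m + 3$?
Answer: $441$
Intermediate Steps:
$M{\left(m \right)} = 3 + m^{2}$ ($M{\left(m \right)} = m^{2} + 3 = 3 + m^{2}$)
$J{\left(Q \right)} = 5 + 2 Q$ ($J{\left(Q \right)} = \left(5 + Q\right) + Q = 5 + 2 Q$)
$\left(J{\left(6 \right)} + s{\left(7,M{\left(x{\left(-2,3 \right)} \right)} \right)}\right)^{2} = \left(\left(5 + 2 \cdot 6\right) + \left(-5 + 7\right)^{2}\right)^{2} = \left(\left(5 + 12\right) + 2^{2}\right)^{2} = \left(17 + 4\right)^{2} = 21^{2} = 441$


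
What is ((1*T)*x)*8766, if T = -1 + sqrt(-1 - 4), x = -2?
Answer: 17532 - 17532*I*sqrt(5) ≈ 17532.0 - 39203.0*I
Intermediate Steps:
T = -1 + I*sqrt(5) (T = -1 + sqrt(-5) = -1 + I*sqrt(5) ≈ -1.0 + 2.2361*I)
((1*T)*x)*8766 = ((1*(-1 + I*sqrt(5)))*(-2))*8766 = ((-1 + I*sqrt(5))*(-2))*8766 = (2 - 2*I*sqrt(5))*8766 = 17532 - 17532*I*sqrt(5)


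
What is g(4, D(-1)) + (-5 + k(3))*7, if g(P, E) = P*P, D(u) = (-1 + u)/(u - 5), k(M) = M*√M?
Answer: -19 + 21*√3 ≈ 17.373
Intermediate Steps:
k(M) = M^(3/2)
D(u) = (-1 + u)/(-5 + u)
g(P, E) = P²
g(4, D(-1)) + (-5 + k(3))*7 = 4² + (-5 + 3^(3/2))*7 = 16 + (-5 + 3*√3)*7 = 16 + (-35 + 21*√3) = -19 + 21*√3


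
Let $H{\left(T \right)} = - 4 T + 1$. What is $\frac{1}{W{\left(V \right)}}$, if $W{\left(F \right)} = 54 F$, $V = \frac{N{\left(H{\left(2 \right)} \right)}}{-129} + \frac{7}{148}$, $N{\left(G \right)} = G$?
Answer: $\frac{3182}{17451} \approx 0.18234$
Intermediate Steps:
$H{\left(T \right)} = 1 - 4 T$
$V = \frac{1939}{19092}$ ($V = \frac{1 - 8}{-129} + \frac{7}{148} = \left(1 - 8\right) \left(- \frac{1}{129}\right) + 7 \cdot \frac{1}{148} = \left(-7\right) \left(- \frac{1}{129}\right) + \frac{7}{148} = \frac{7}{129} + \frac{7}{148} = \frac{1939}{19092} \approx 0.10156$)
$\frac{1}{W{\left(V \right)}} = \frac{1}{54 \cdot \frac{1939}{19092}} = \frac{1}{\frac{17451}{3182}} = \frac{3182}{17451}$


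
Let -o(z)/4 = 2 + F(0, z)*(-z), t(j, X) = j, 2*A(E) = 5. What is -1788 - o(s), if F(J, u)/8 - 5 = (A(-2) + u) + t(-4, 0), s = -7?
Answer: -2564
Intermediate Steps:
A(E) = 5/2 (A(E) = (½)*5 = 5/2)
F(J, u) = 28 + 8*u (F(J, u) = 40 + 8*((5/2 + u) - 4) = 40 + 8*(-3/2 + u) = 40 + (-12 + 8*u) = 28 + 8*u)
o(z) = -8 + 4*z*(28 + 8*z) (o(z) = -4*(2 + (28 + 8*z)*(-z)) = -4*(2 - z*(28 + 8*z)) = -8 + 4*z*(28 + 8*z))
-1788 - o(s) = -1788 - (-8 + 32*(-7)² + 112*(-7)) = -1788 - (-8 + 32*49 - 784) = -1788 - (-8 + 1568 - 784) = -1788 - 1*776 = -1788 - 776 = -2564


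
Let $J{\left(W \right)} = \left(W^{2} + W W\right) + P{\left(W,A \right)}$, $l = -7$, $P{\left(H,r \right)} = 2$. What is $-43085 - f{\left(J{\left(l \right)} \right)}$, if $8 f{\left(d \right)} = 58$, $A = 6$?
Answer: $- \frac{172369}{4} \approx -43092.0$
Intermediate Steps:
$J{\left(W \right)} = 2 + 2 W^{2}$ ($J{\left(W \right)} = \left(W^{2} + W W\right) + 2 = \left(W^{2} + W^{2}\right) + 2 = 2 W^{2} + 2 = 2 + 2 W^{2}$)
$f{\left(d \right)} = \frac{29}{4}$ ($f{\left(d \right)} = \frac{1}{8} \cdot 58 = \frac{29}{4}$)
$-43085 - f{\left(J{\left(l \right)} \right)} = -43085 - \frac{29}{4} = - \frac{172369}{4}$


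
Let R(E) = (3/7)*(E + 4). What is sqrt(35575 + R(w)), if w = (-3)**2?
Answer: 2*sqrt(435862)/7 ≈ 188.63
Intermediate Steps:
w = 9
R(E) = 12/7 + 3*E/7 (R(E) = (3*(1/7))*(4 + E) = 3*(4 + E)/7 = 12/7 + 3*E/7)
sqrt(35575 + R(w)) = sqrt(35575 + (12/7 + (3/7)*9)) = sqrt(35575 + (12/7 + 27/7)) = sqrt(35575 + 39/7) = sqrt(249064/7) = 2*sqrt(435862)/7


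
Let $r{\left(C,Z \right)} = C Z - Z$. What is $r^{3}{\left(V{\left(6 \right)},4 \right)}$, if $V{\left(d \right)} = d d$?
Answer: $2744000$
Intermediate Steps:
$V{\left(d \right)} = d^{2}$
$r{\left(C,Z \right)} = - Z + C Z$
$r^{3}{\left(V{\left(6 \right)},4 \right)} = \left(4 \left(-1 + 6^{2}\right)\right)^{3} = \left(4 \left(-1 + 36\right)\right)^{3} = \left(4 \cdot 35\right)^{3} = 140^{3} = 2744000$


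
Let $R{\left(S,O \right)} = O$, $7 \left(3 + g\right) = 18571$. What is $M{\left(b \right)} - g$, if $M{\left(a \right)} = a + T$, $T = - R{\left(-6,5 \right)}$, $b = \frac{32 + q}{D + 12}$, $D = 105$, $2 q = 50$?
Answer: $- \frac{103526}{39} \approx -2654.5$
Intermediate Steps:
$g = 2650$ ($g = -3 + \frac{1}{7} \cdot 18571 = -3 + 2653 = 2650$)
$q = 25$ ($q = \frac{1}{2} \cdot 50 = 25$)
$b = \frac{19}{39}$ ($b = \frac{32 + 25}{105 + 12} = \frac{57}{117} = 57 \cdot \frac{1}{117} = \frac{19}{39} \approx 0.48718$)
$T = -5$ ($T = \left(-1\right) 5 = -5$)
$M{\left(a \right)} = -5 + a$ ($M{\left(a \right)} = a - 5 = -5 + a$)
$M{\left(b \right)} - g = \left(-5 + \frac{19}{39}\right) - 2650 = - \frac{176}{39} - 2650 = - \frac{103526}{39}$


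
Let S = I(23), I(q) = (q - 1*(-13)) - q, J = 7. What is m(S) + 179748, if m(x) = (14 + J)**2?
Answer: 180189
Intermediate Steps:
I(q) = 13 (I(q) = (q + 13) - q = (13 + q) - q = 13)
S = 13
m(x) = 441 (m(x) = (14 + 7)**2 = 21**2 = 441)
m(S) + 179748 = 441 + 179748 = 180189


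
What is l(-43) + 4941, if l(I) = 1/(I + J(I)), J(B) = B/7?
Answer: 1699697/344 ≈ 4941.0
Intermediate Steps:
J(B) = B/7 (J(B) = B*(1/7) = B/7)
l(I) = 7/(8*I) (l(I) = 1/(I + I/7) = 1/(8*I/7) = 7/(8*I))
l(-43) + 4941 = (7/8)/(-43) + 4941 = (7/8)*(-1/43) + 4941 = -7/344 + 4941 = 1699697/344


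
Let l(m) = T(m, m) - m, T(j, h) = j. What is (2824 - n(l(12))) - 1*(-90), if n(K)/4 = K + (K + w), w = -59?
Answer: 3150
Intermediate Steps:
l(m) = 0 (l(m) = m - m = 0)
n(K) = -236 + 8*K (n(K) = 4*(K + (K - 59)) = 4*(K + (-59 + K)) = 4*(-59 + 2*K) = -236 + 8*K)
(2824 - n(l(12))) - 1*(-90) = (2824 - (-236 + 8*0)) - 1*(-90) = (2824 - (-236 + 0)) + 90 = (2824 - 1*(-236)) + 90 = (2824 + 236) + 90 = 3060 + 90 = 3150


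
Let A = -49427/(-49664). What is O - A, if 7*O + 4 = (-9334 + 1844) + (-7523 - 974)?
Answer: -794523013/347648 ≈ -2285.4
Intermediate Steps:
A = 49427/49664 (A = -49427*(-1/49664) = 49427/49664 ≈ 0.99523)
O = -15991/7 (O = -4/7 + ((-9334 + 1844) + (-7523 - 974))/7 = -4/7 + (-7490 - 8497)/7 = -4/7 + (⅐)*(-15987) = -4/7 - 15987/7 = -15991/7 ≈ -2284.4)
O - A = -15991/7 - 1*49427/49664 = -15991/7 - 49427/49664 = -794523013/347648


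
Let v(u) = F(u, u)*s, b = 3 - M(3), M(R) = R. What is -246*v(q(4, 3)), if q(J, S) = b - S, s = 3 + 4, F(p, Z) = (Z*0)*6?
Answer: 0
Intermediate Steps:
F(p, Z) = 0 (F(p, Z) = 0*6 = 0)
s = 7
b = 0 (b = 3 - 1*3 = 3 - 3 = 0)
q(J, S) = -S (q(J, S) = 0 - S = -S)
v(u) = 0 (v(u) = 0*7 = 0)
-246*v(q(4, 3)) = -246*0 = 0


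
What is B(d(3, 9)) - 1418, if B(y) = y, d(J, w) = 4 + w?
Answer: -1405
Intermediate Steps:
B(d(3, 9)) - 1418 = (4 + 9) - 1418 = 13 - 1418 = -1405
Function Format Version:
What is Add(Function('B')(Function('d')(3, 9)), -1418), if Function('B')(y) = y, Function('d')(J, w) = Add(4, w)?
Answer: -1405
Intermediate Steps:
Add(Function('B')(Function('d')(3, 9)), -1418) = Add(Add(4, 9), -1418) = Add(13, -1418) = -1405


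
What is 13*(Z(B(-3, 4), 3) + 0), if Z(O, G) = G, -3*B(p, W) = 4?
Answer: 39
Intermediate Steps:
B(p, W) = -4/3 (B(p, W) = -1/3*4 = -4/3)
13*(Z(B(-3, 4), 3) + 0) = 13*(3 + 0) = 13*3 = 39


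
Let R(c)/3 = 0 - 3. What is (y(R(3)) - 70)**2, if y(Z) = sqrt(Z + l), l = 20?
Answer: (70 - sqrt(11))**2 ≈ 4446.7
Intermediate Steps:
R(c) = -9 (R(c) = 3*(0 - 3) = 3*(-3) = -9)
y(Z) = sqrt(20 + Z) (y(Z) = sqrt(Z + 20) = sqrt(20 + Z))
(y(R(3)) - 70)**2 = (sqrt(20 - 9) - 70)**2 = (sqrt(11) - 70)**2 = (-70 + sqrt(11))**2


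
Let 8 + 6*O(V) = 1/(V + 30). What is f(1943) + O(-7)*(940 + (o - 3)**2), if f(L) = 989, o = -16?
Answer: -33867/46 ≈ -736.24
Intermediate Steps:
O(V) = -4/3 + 1/(6*(30 + V)) (O(V) = -4/3 + 1/(6*(V + 30)) = -4/3 + 1/(6*(30 + V)))
f(1943) + O(-7)*(940 + (o - 3)**2) = 989 + ((-239 - 8*(-7))/(6*(30 - 7)))*(940 + (-16 - 3)**2) = 989 + ((1/6)*(-239 + 56)/23)*(940 + (-19)**2) = 989 + ((1/6)*(1/23)*(-183))*(940 + 361) = 989 - 61/46*1301 = 989 - 79361/46 = -33867/46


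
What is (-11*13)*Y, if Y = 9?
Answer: -1287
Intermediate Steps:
(-11*13)*Y = -11*13*9 = -143*9 = -1287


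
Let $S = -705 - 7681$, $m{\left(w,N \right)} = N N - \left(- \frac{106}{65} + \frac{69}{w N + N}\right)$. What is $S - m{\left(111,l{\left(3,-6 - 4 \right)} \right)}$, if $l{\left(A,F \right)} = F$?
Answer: $- \frac{123580801}{14560} \approx -8487.7$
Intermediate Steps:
$m{\left(w,N \right)} = \frac{106}{65} + N^{2} - \frac{69}{N + N w}$ ($m{\left(w,N \right)} = N^{2} - \left(- \frac{106}{65} + \frac{69}{N w + N}\right) = N^{2} + \left(- \frac{69}{N + N w} + \frac{106}{65}\right) = N^{2} + \left(\frac{106}{65} - \frac{69}{N + N w}\right) = \frac{106}{65} + N^{2} - \frac{69}{N + N w}$)
$S = -8386$
$S - m{\left(111,l{\left(3,-6 - 4 \right)} \right)} = -8386 - \frac{-69 + \left(-6 - 4\right)^{3} + \frac{106 \left(-6 - 4\right)}{65} + 111 \left(-6 - 4\right)^{3} + \frac{106}{65} \left(-6 - 4\right) 111}{\left(-6 - 4\right) \left(1 + 111\right)} = -8386 - \frac{-69 + \left(-10\right)^{3} + \frac{106}{65} \left(-10\right) + 111 \left(-10\right)^{3} + \frac{106}{65} \left(-10\right) 111}{\left(-10\right) 112} = -8386 - \left(- \frac{1}{10}\right) \frac{1}{112} \left(-69 - 1000 - \frac{212}{13} + 111 \left(-1000\right) - \frac{23532}{13}\right) = -8386 - \left(- \frac{1}{10}\right) \frac{1}{112} \left(-69 - 1000 - \frac{212}{13} - 111000 - \frac{23532}{13}\right) = -8386 - \left(- \frac{1}{10}\right) \frac{1}{112} \left(- \frac{1480641}{13}\right) = -8386 - \frac{1480641}{14560} = - \frac{123580801}{14560}$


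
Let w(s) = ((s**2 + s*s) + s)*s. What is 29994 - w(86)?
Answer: -1249514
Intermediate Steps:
w(s) = s*(s + 2*s**2) (w(s) = ((s**2 + s**2) + s)*s = (2*s**2 + s)*s = (s + 2*s**2)*s = s*(s + 2*s**2))
29994 - w(86) = 29994 - 86**2*(1 + 2*86) = 29994 - 7396*(1 + 172) = 29994 - 7396*173 = 29994 - 1*1279508 = 29994 - 1279508 = -1249514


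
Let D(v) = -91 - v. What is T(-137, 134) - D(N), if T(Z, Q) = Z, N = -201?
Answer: -247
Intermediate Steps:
T(-137, 134) - D(N) = -137 - (-91 - 1*(-201)) = -137 - (-91 + 201) = -137 - 1*110 = -137 - 110 = -247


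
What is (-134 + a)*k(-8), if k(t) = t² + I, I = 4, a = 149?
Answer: 1020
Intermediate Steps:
k(t) = 4 + t² (k(t) = t² + 4 = 4 + t²)
(-134 + a)*k(-8) = (-134 + 149)*(4 + (-8)²) = 15*(4 + 64) = 15*68 = 1020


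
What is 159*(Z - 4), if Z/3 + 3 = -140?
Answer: -68847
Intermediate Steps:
Z = -429 (Z = -9 + 3*(-140) = -9 - 420 = -429)
159*(Z - 4) = 159*(-429 - 4) = 159*(-433) = -68847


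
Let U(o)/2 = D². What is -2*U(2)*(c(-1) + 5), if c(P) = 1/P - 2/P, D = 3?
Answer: -216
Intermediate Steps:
U(o) = 18 (U(o) = 2*3² = 2*9 = 18)
c(P) = -1/P (c(P) = 1/P - 2/P = -1/P)
-2*U(2)*(c(-1) + 5) = -36*(-1/(-1) + 5) = -36*(-1*(-1) + 5) = -36*(1 + 5) = -36*6 = -2*108 = -216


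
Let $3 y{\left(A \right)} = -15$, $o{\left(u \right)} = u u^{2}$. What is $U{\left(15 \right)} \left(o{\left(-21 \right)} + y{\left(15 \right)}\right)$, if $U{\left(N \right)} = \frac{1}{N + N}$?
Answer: $- \frac{4633}{15} \approx -308.87$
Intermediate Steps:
$U{\left(N \right)} = \frac{1}{2 N}$
$o{\left(u \right)} = u^{3}$
$y{\left(A \right)} = -5$ ($y{\left(A \right)} = \frac{1}{3} \left(-15\right) = -5$)
$U{\left(15 \right)} \left(o{\left(-21 \right)} + y{\left(15 \right)}\right) = \frac{1}{2 \cdot 15} \left(\left(-21\right)^{3} - 5\right) = \frac{1}{2} \cdot \frac{1}{15} \left(-9261 - 5\right) = \frac{1}{30} \left(-9266\right) = - \frac{4633}{15}$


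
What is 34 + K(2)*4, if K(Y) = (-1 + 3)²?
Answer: 50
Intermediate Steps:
K(Y) = 4 (K(Y) = 2² = 4)
34 + K(2)*4 = 34 + 4*4 = 34 + 16 = 50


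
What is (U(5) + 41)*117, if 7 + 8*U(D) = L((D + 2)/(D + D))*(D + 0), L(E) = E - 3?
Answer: 72423/16 ≈ 4526.4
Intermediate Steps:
L(E) = -3 + E
U(D) = -7/8 + D*(-3 + (2 + D)/(2*D))/8 (U(D) = -7/8 + ((-3 + (D + 2)/(D + D))*(D + 0))/8 = -7/8 + ((-3 + (2 + D)/((2*D)))*D)/8 = -7/8 + ((-3 + (2 + D)*(1/(2*D)))*D)/8 = -7/8 + ((-3 + (2 + D)/(2*D))*D)/8 = -7/8 + (D*(-3 + (2 + D)/(2*D)))/8 = -7/8 + D*(-3 + (2 + D)/(2*D))/8)
(U(5) + 41)*117 = ((-¾ - 5/16*5) + 41)*117 = ((-¾ - 25/16) + 41)*117 = (-37/16 + 41)*117 = (619/16)*117 = 72423/16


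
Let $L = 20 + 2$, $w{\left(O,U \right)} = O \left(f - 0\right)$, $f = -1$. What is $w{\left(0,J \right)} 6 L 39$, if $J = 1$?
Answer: $0$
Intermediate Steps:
$w{\left(O,U \right)} = - O$ ($w{\left(O,U \right)} = O \left(-1 - 0\right) = O \left(-1 + 0\right) = O \left(-1\right) = - O$)
$L = 22$
$w{\left(0,J \right)} 6 L 39 = \left(-1\right) 0 \cdot 6 \cdot 22 \cdot 39 = 0 \cdot 6 \cdot 22 \cdot 39 = 0 \cdot 22 \cdot 39 = 0 \cdot 39 = 0$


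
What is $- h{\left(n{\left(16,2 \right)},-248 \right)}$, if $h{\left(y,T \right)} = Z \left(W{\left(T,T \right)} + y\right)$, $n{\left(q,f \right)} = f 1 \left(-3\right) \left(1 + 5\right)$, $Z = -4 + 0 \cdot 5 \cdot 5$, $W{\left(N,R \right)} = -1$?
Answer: $-148$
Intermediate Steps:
$Z = -4$ ($Z = -4 + 0 \cdot 25 = -4 + 0 = -4$)
$n{\left(q,f \right)} = - 18 f$ ($n{\left(q,f \right)} = f \left(-3\right) 6 = - 3 f 6 = - 18 f$)
$h{\left(y,T \right)} = 4 - 4 y$ ($h{\left(y,T \right)} = - 4 \left(-1 + y\right) = 4 - 4 y$)
$- h{\left(n{\left(16,2 \right)},-248 \right)} = - (4 - 4 \left(\left(-18\right) 2\right)) = - (4 - -144) = - (4 + 144) = \left(-1\right) 148 = -148$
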